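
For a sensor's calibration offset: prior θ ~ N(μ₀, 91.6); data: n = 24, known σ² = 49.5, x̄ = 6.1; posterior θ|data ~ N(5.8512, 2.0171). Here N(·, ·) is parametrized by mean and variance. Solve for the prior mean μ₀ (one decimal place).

μ₀ = -5.2

The posterior mean is a precision-weighted average: μ_n = (τ₀μ₀ + τ_data·x̄)/(τ₀+τ_data), with τ₀=1/σ₀² and τ_data=n/σ².
Here τ₀ = 1/91.6 = 0.010917 and τ_data = 24/49.5 = 0.484848, so τ_n = 0.495765.
Rearranging for μ₀: μ₀ = (μ_n·τ_n − τ_data·x̄)/τ₀ = (5.8512·0.495765 − 0.484848·6.1) / 0.010917 = -0.056753/0.010917 ≈ -5.2.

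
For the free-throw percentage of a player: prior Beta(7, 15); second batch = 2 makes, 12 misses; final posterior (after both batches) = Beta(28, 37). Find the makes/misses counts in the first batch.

19 makes and 10 misses

Sequential conjugate updates are equivalent to a single update on the pooled data, so total successes = posterior α − prior α and total failures = posterior β − prior β.
Total across both batches: 28−7=21 makes, 37−15=22 misses.
Subtract the second batch: 21−2=19 makes and 22−12=10 misses.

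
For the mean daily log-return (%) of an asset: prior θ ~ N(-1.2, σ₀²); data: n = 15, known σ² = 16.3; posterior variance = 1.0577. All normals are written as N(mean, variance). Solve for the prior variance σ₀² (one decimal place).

For the Normal–Normal model with known σ², precisions add: τ_n = τ₀ + n/σ².
So 1/σ₀² = 1/1.0577 − 15/16.3 = 0.945448 − 0.920245 = 0.025203.
Hence σ₀² = 1/0.025203 ≈ 39.7.

σ₀² = 39.7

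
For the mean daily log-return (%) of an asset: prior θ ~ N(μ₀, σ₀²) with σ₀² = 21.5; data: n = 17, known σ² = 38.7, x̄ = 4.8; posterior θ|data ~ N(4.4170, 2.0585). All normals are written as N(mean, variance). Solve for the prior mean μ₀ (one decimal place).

The posterior mean is a precision-weighted average: μ_n = (τ₀μ₀ + τ_data·x̄)/(τ₀+τ_data), with τ₀=1/σ₀² and τ_data=n/σ².
Here τ₀ = 1/21.5 = 0.046512 and τ_data = 17/38.7 = 0.439276, so τ_n = 0.485788.
Rearranging for μ₀: μ₀ = (μ_n·τ_n − τ_data·x̄)/τ₀ = (4.4170·0.485788 − 0.439276·4.8) / 0.046512 = 0.037201/0.046512 ≈ 0.8.

μ₀ = 0.8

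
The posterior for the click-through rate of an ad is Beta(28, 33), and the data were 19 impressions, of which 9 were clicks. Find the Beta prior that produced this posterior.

Beta(19, 23)

Beta is conjugate to the binomial likelihood: posterior = Beta(a+s, b+f).
So a = 28 − 9 = 19 and b = 33 − 10 = 23.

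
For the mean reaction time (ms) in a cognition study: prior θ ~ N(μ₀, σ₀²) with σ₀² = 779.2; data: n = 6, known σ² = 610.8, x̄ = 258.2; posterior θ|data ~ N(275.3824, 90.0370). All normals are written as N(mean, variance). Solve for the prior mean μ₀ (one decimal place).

With known observation variance, the Normal–Normal posterior has precision τ_n = τ₀ + n/σ² and mean μ_n = (τ₀μ₀ + (n/σ²)x̄)/τ_n.
Here τ₀ = 1/779.2 = 0.001283 and τ_data = 6/610.8 = 0.009823, so τ_n = 0.011106.
Rearranging for μ₀: μ₀ = (μ_n·τ_n − τ_data·x̄)/τ₀ = (275.3824·0.011106 − 0.009823·258.2) / 0.001283 = 0.522098/0.001283 ≈ 406.9.

μ₀ = 406.9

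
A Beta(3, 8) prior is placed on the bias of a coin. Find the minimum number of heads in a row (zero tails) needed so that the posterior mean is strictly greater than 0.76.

After k heads and 0 tails the posterior is Beta(3+k, 8), with mean (3+k)/(3+8+k).
Set (3+k)/(11+k) > 0.76 and solve: k > (0.76·11 − 3)/(1 − 0.76) = 22.333.
The smallest integer exceeding 22.333 is 23, and checking k=23: (26)/(34) = 0.7647 > 0.76.

k = 23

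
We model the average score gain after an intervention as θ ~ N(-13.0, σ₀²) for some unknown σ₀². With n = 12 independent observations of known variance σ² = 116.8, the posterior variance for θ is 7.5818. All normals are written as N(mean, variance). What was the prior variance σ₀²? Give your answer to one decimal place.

Posterior precision equals prior precision plus data precision: 1/σ_n² = 1/σ₀² + n/σ².
So 1/σ₀² = 1/7.5818 − 12/116.8 = 0.131895 − 0.102740 = 0.029155.
Hence σ₀² = 1/0.029155 ≈ 34.3.

σ₀² = 34.3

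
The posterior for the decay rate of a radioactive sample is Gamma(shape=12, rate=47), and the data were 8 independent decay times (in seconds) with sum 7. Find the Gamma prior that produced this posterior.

For an exponential likelihood with a Gamma(α, β) prior on the rate, n observations with total T give posterior Gamma(α+n, β+T).
So α = 12 − 8 = 4 and β = 47 − 7 = 40.

Gamma(shape=4, rate=40)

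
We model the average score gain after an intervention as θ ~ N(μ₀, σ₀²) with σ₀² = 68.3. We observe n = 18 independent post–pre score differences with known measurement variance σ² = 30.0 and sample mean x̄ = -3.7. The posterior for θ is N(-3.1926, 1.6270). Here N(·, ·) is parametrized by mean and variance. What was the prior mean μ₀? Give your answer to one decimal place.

μ₀ = 17.6

With known observation variance, the Normal–Normal posterior has precision τ_n = τ₀ + n/σ² and mean μ_n = (τ₀μ₀ + (n/σ²)x̄)/τ_n.
Here τ₀ = 1/68.3 = 0.014641 and τ_data = 18/30.0 = 0.600000, so τ_n = 0.614641.
Rearranging for μ₀: μ₀ = (μ_n·τ_n − τ_data·x̄)/τ₀ = (-3.1926·0.614641 − 0.600000·-3.7) / 0.014641 = 0.257697/0.014641 ≈ 17.6.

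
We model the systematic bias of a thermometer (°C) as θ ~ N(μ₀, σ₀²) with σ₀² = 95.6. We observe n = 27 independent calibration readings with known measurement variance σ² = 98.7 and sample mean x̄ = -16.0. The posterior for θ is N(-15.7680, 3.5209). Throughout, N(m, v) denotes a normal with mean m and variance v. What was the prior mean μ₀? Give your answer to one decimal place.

With known observation variance, the Normal–Normal posterior has precision τ_n = τ₀ + n/σ² and mean μ_n = (τ₀μ₀ + (n/σ²)x̄)/τ_n.
Here τ₀ = 1/95.6 = 0.010460 and τ_data = 27/98.7 = 0.273556, so τ_n = 0.284016.
Rearranging for μ₀: μ₀ = (μ_n·τ_n − τ_data·x̄)/τ₀ = (-15.7680·0.284016 − 0.273556·-16.0) / 0.010460 = -0.101468/0.010460 ≈ -9.7.

μ₀ = -9.7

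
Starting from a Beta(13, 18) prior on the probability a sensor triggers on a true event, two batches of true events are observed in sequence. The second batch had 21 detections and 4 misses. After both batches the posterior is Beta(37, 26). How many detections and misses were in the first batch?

3 detections and 4 misses

Sequential conjugate updates are equivalent to a single update on the pooled data, so total successes = posterior α − prior α and total failures = posterior β − prior β.
Total across both batches: 37−13=24 detections, 26−18=8 misses.
Subtract the second batch: 24−21=3 detections and 8−4=4 misses.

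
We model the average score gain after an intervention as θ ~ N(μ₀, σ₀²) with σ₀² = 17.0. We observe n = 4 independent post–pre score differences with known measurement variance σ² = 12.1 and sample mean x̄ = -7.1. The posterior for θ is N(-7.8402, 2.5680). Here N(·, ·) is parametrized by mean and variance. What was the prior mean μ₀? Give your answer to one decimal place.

μ₀ = -12.0

The posterior mean is a precision-weighted average: μ_n = (τ₀μ₀ + τ_data·x̄)/(τ₀+τ_data), with τ₀=1/σ₀² and τ_data=n/σ².
Here τ₀ = 1/17.0 = 0.058824 and τ_data = 4/12.1 = 0.330579, so τ_n = 0.389403.
Rearranging for μ₀: μ₀ = (μ_n·τ_n − τ_data·x̄)/τ₀ = (-7.8402·0.389403 − 0.330579·-7.1) / 0.058824 = -0.705887/0.058824 ≈ -12.0.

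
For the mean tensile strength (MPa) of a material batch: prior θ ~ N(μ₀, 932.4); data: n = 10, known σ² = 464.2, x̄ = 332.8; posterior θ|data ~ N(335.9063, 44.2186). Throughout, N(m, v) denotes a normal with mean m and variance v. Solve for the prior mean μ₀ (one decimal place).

With known observation variance, the Normal–Normal posterior has precision τ_n = τ₀ + n/σ² and mean μ_n = (τ₀μ₀ + (n/σ²)x̄)/τ_n.
Here τ₀ = 1/932.4 = 0.001073 and τ_data = 10/464.2 = 0.021542, so τ_n = 0.022615.
Rearranging for μ₀: μ₀ = (μ_n·τ_n − τ_data·x̄)/τ₀ = (335.9063·0.022615 − 0.021542·332.8) / 0.001073 = 0.427343/0.001073 ≈ 398.3.

μ₀ = 398.3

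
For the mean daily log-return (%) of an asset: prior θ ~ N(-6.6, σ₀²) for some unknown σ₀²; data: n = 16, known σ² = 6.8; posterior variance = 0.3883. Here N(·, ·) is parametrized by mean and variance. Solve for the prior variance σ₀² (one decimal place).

Posterior precision equals prior precision plus data precision: 1/σ_n² = 1/σ₀² + n/σ².
So 1/σ₀² = 1/0.3883 − 16/6.8 = 2.575328 − 2.352941 = 0.222387.
Hence σ₀² = 1/0.222387 ≈ 4.5.

σ₀² = 4.5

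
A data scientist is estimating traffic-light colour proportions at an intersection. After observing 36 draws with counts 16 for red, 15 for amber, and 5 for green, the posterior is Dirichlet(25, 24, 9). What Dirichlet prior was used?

Dirichlet(9, 9, 4)

For a Dirichlet(α) prior with multinomial counts c, the posterior is Dirichlet(α + c) componentwise.
Subtract each count from the matching posterior parameter: 25−16=9, 24−15=9, 9−5=4.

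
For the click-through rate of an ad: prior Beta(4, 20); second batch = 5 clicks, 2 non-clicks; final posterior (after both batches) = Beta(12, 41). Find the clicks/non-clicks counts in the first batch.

3 clicks and 19 non-clicks

Sequential conjugate updates are equivalent to a single update on the pooled data, so total successes = posterior α − prior α and total failures = posterior β − prior β.
Total across both batches: 12−4=8 clicks, 41−20=21 non-clicks.
Subtract the second batch: 8−5=3 clicks and 21−2=19 non-clicks.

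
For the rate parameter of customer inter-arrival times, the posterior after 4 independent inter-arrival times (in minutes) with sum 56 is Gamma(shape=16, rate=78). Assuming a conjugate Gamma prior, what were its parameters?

Gamma(shape=12, rate=22)

Gamma–exponential conjugacy: posterior shape = α + n, posterior rate = β + Σtᵢ.
So α = 16 − 4 = 12 and β = 78 − 56 = 22.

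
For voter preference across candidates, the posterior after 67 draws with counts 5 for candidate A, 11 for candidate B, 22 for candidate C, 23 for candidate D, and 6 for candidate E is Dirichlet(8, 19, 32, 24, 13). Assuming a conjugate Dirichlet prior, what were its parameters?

For a Dirichlet(α) prior with multinomial counts c, the posterior is Dirichlet(α + c) componentwise.
Subtract each count from the matching posterior parameter: 8−5=3, 19−11=8, 32−22=10, 24−23=1, 13−6=7.

Dirichlet(3, 8, 10, 1, 7)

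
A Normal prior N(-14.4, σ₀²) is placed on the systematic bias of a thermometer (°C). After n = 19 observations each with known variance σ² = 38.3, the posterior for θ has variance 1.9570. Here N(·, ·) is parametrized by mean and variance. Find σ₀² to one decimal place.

σ₀² = 67.1

Posterior precision equals prior precision plus data precision: 1/σ_n² = 1/σ₀² + n/σ².
So 1/σ₀² = 1/1.9570 − 19/38.3 = 0.510986 − 0.496084 = 0.014902.
Hence σ₀² = 1/0.014902 ≈ 67.1.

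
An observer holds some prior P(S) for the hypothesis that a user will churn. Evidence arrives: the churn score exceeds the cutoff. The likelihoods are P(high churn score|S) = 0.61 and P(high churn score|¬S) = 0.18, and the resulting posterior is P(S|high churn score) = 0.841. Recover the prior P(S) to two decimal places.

P(S) = 0.61

In odds form, posterior odds = prior odds × likelihood ratio, so prior odds = posterior odds ÷ LR.
Posterior odds = 0.841/(1−0.841) = 5.2893. LR = 0.61/0.18 = 3.3889.
Prior odds = 5.2893/3.3889 = 1.5608, so P(S) = 1.5608/(1+1.5608) ≈ 0.61.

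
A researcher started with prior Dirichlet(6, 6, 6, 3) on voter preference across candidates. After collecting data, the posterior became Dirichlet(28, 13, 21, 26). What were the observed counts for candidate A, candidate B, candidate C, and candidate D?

counts (22, 7, 15, 23)

For a Dirichlet(α) prior with multinomial counts c, the posterior is Dirichlet(α + c) componentwise.
Counts are posterior − prior componentwise: 28−6=22, 13−6=7, 21−6=15, 26−3=23.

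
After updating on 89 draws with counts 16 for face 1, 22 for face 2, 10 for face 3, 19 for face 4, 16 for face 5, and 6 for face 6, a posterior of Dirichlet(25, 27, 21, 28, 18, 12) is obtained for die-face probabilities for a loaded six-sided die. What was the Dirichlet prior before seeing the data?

Dirichlet(9, 5, 11, 9, 2, 6)

For a Dirichlet(α) prior with multinomial counts c, the posterior is Dirichlet(α + c) componentwise.
Subtract each count from the matching posterior parameter: 25−16=9, 27−22=5, 21−10=11, 28−19=9, 18−16=2, 12−6=6.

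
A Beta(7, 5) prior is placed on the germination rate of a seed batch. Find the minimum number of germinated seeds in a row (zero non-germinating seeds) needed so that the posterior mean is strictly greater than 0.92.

k = 51

After k germinated seeds and 0 non-germinating seeds the posterior is Beta(7+k, 5), with mean (7+k)/(7+5+k).
Set (7+k)/(12+k) > 0.92 and solve: k > (0.92·12 − 7)/(1 − 0.92) = 50.500.
The smallest integer exceeding 50.500 is 51.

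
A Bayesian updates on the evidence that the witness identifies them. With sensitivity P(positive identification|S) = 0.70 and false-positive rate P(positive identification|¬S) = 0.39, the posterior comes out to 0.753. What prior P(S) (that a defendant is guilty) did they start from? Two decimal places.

In odds form, posterior odds = prior odds × likelihood ratio, so prior odds = posterior odds ÷ LR.
Posterior odds = 0.753/(1−0.753) = 3.0486. LR = 0.70/0.39 = 1.7949.
Prior odds = 3.0486/1.7949 = 1.6985, so P(S) = 1.6985/(1+1.6985) ≈ 0.63.

P(S) = 0.63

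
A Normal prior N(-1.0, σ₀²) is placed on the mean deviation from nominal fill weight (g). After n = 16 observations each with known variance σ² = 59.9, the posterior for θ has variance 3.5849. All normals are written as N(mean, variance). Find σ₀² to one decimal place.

σ₀² = 84.5

Posterior precision equals prior precision plus data precision: 1/σ_n² = 1/σ₀² + n/σ².
So 1/σ₀² = 1/3.5849 − 16/59.9 = 0.278948 − 0.267112 = 0.011836.
Hence σ₀² = 1/0.011836 ≈ 84.5.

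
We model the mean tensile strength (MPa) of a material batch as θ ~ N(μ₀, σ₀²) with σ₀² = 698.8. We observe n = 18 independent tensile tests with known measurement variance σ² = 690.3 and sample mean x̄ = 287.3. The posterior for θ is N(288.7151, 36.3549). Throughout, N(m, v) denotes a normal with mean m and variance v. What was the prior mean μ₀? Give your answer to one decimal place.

The posterior mean is a precision-weighted average: μ_n = (τ₀μ₀ + τ_data·x̄)/(τ₀+τ_data), with τ₀=1/σ₀² and τ_data=n/σ².
Here τ₀ = 1/698.8 = 0.001431 and τ_data = 18/690.3 = 0.026076, so τ_n = 0.027507.
Rearranging for μ₀: μ₀ = (μ_n·τ_n − τ_data·x̄)/τ₀ = (288.7151·0.027507 − 0.026076·287.3) / 0.001431 = 0.450051/0.001431 ≈ 314.5.

μ₀ = 314.5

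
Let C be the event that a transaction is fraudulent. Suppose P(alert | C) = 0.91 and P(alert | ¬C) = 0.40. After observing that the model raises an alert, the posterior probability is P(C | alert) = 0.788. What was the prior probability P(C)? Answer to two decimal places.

P(C) = 0.62

Bayes' rule in odds form gives O(C|E) = O(C)·[P(E|C)/P(E|¬C)], hence O(C) = O(C|E)/LR.
Posterior odds = 0.788/(1−0.788) = 3.7170. LR = 0.91/0.40 = 2.2750.
Prior odds = 3.7170/2.2750 = 1.6338, so P(C) = 1.6338/(1+1.6338) ≈ 0.62.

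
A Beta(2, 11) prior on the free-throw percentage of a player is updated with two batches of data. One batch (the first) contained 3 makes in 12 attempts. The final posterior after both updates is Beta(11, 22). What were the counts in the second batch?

6 makes and 2 misses

Sequential conjugate updates are equivalent to a single update on the pooled data, so total successes = posterior α − prior α and total failures = posterior β − prior β.
Total across both batches: 11−2=9 makes, 22−11=11 misses.
Subtract the first batch: 9−3=6 makes and 11−9=2 misses.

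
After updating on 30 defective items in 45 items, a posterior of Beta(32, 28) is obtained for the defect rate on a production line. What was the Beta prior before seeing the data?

Beta is conjugate to the binomial likelihood: posterior = Beta(a+s, b+f).
So a = 32 − 30 = 2 and b = 28 − 15 = 13.

Beta(2, 13)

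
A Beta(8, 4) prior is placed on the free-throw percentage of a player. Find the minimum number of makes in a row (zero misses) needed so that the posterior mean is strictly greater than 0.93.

k = 46

After k makes and 0 misses the posterior is Beta(8+k, 4), with mean (8+k)/(8+4+k).
Set (8+k)/(12+k) > 0.93 and solve: k > (0.93·12 − 8)/(1 − 0.93) = 45.143.
The smallest integer exceeding 45.143 is 46, and checking k=46: (54)/(58) = 0.9310 > 0.93.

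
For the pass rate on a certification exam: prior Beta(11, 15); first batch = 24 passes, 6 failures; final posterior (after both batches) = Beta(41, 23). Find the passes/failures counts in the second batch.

6 passes and 2 failures

Because Beta–binomial updating is additive in the counts, the combined data contributed (α_post−α_prior, β_post−β_prior) successes and failures.
Total across both batches: 41−11=30 passes, 23−15=8 failures.
Subtract the first batch: 30−24=6 passes and 8−6=2 failures.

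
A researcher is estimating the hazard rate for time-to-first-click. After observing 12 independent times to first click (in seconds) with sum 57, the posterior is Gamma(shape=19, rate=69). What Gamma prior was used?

For an exponential likelihood with a Gamma(α, β) prior on the rate, n observations with total T give posterior Gamma(α+n, β+T).
So α = 19 − 12 = 7 and β = 69 − 57 = 12.

Gamma(shape=7, rate=12)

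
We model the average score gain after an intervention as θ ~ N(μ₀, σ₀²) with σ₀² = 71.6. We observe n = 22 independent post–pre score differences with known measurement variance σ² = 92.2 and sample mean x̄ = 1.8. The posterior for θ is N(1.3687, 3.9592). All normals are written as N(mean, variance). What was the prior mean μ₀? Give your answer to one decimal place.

μ₀ = -6.0

With known observation variance, the Normal–Normal posterior has precision τ_n = τ₀ + n/σ² and mean μ_n = (τ₀μ₀ + (n/σ²)x̄)/τ_n.
Here τ₀ = 1/71.6 = 0.013966 and τ_data = 22/92.2 = 0.238612, so τ_n = 0.252578.
Rearranging for μ₀: μ₀ = (μ_n·τ_n − τ_data·x̄)/τ₀ = (1.3687·0.252578 − 0.238612·1.8) / 0.013966 = -0.083798/0.013966 ≈ -6.0.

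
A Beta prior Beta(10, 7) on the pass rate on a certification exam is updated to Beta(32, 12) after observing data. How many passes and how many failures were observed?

A Beta(a, b) prior with s successes and f failures in binomial data gives a Beta(a+s, b+f) posterior.
So s = 32 − 10 = 22 and f = 12 − 7 = 5.

22 passes and 5 failures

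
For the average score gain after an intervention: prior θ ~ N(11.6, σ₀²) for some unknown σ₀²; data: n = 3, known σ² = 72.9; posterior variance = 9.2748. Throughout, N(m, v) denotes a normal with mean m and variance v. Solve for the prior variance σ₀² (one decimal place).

Posterior precision equals prior precision plus data precision: 1/σ_n² = 1/σ₀² + n/σ².
So 1/σ₀² = 1/9.2748 − 3/72.9 = 0.107819 − 0.041152 = 0.066667.
Hence σ₀² = 1/0.066667 ≈ 15.0.

σ₀² = 15.0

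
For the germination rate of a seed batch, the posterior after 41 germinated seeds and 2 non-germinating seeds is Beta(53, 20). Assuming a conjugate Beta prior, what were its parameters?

Beta(12, 18)

Under Beta–binomial conjugacy the posterior parameters are (α+s, β+f).
Subtract the data counts: 53−41=12, 20−2=18.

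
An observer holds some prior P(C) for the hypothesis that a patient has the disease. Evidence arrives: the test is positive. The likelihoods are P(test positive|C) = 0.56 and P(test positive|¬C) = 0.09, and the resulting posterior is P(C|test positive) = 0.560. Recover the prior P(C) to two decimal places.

Bayes' rule in odds form gives O(C|E) = O(C)·[P(E|C)/P(E|¬C)], hence O(C) = O(C|E)/LR.
Posterior odds = 0.560/(1−0.560) = 1.2727. LR = 0.56/0.09 = 6.2222.
Prior odds = 1.2727/6.2222 = 0.2045, so P(C) = 0.2045/(1+0.2045) ≈ 0.17.

P(C) = 0.17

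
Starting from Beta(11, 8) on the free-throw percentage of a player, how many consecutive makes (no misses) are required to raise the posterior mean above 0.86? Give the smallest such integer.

k = 39

After k makes and 0 misses the posterior is Beta(11+k, 8), with mean (11+k)/(11+8+k).
Set (11+k)/(19+k) > 0.86 and solve: k > (0.86·19 − 11)/(1 − 0.86) = 38.143.
The smallest integer exceeding 38.143 is 39.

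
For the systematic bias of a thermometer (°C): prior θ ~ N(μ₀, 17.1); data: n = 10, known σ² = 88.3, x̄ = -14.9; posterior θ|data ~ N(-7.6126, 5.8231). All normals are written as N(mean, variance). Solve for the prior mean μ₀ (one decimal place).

The posterior mean is a precision-weighted average: μ_n = (τ₀μ₀ + τ_data·x̄)/(τ₀+τ_data), with τ₀=1/σ₀² and τ_data=n/σ².
Here τ₀ = 1/17.1 = 0.058480 and τ_data = 10/88.3 = 0.113250, so τ_n = 0.171730.
Rearranging for μ₀: μ₀ = (μ_n·τ_n − τ_data·x̄)/τ₀ = (-7.6126·0.171730 − 0.113250·-14.9) / 0.058480 = 0.380113/0.058480 ≈ 6.5.

μ₀ = 6.5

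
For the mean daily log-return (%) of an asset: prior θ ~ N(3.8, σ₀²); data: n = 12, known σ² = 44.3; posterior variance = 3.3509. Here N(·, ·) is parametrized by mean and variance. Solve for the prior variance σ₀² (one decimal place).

Posterior precision equals prior precision plus data precision: 1/σ_n² = 1/σ₀² + n/σ².
So 1/σ₀² = 1/3.3509 − 12/44.3 = 0.298427 − 0.270880 = 0.027547.
Hence σ₀² = 1/0.027547 ≈ 36.3.

σ₀² = 36.3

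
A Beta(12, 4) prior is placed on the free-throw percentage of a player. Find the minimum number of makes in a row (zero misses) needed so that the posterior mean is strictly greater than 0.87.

k = 15

After k makes and 0 misses the posterior is Beta(12+k, 4), with mean (12+k)/(12+4+k).
Set (12+k)/(16+k) > 0.87 and solve: k > (0.87·16 − 12)/(1 − 0.87) = 14.769.
The smallest integer exceeding 14.769 is 15.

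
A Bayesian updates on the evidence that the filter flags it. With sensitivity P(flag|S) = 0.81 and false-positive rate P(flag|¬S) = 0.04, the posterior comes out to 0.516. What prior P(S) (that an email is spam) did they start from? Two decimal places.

P(S) = 0.05

In odds form, posterior odds = prior odds × likelihood ratio, so prior odds = posterior odds ÷ LR.
Posterior odds = 0.516/(1−0.516) = 1.0661. LR = 0.81/0.04 = 20.2500.
Prior odds = 1.0661/20.2500 = 0.0526, so P(S) = 0.0526/(1+0.0526) ≈ 0.05.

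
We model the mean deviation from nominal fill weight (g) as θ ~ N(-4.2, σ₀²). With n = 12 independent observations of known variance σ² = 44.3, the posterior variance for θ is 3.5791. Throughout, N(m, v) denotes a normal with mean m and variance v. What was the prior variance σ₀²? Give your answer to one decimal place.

For the Normal–Normal model with known σ², precisions add: τ_n = τ₀ + n/σ².
So 1/σ₀² = 1/3.5791 − 12/44.3 = 0.279400 − 0.270880 = 0.008520.
Hence σ₀² = 1/0.008520 ≈ 117.4.

σ₀² = 117.4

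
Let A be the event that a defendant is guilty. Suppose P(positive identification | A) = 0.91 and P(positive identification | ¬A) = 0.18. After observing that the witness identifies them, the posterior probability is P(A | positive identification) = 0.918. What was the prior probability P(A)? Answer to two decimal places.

Bayes' rule in odds form gives O(A|E) = O(A)·[P(E|A)/P(E|¬A)], hence O(A) = O(A|E)/LR.
Posterior odds = 0.918/(1−0.918) = 11.1951. LR = 0.91/0.18 = 5.0556.
Prior odds = 11.1951/5.0556 = 2.2144, so P(A) = 2.2144/(1+2.2144) ≈ 0.69.

P(A) = 0.69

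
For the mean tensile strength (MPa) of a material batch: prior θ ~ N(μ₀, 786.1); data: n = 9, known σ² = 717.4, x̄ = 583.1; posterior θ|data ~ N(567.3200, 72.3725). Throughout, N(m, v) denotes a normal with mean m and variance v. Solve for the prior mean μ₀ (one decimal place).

The posterior mean is a precision-weighted average: μ_n = (τ₀μ₀ + τ_data·x̄)/(τ₀+τ_data), with τ₀=1/σ₀² and τ_data=n/σ².
Here τ₀ = 1/786.1 = 0.001272 and τ_data = 9/717.4 = 0.012545, so τ_n = 0.013817.
Rearranging for μ₀: μ₀ = (μ_n·τ_n − τ_data·x̄)/τ₀ = (567.3200·0.013817 − 0.012545·583.1) / 0.001272 = 0.523671/0.001272 ≈ 411.7.

μ₀ = 411.7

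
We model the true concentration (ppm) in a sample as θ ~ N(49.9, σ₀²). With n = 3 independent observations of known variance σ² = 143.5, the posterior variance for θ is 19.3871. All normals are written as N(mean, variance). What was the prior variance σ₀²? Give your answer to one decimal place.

σ₀² = 32.6

Posterior precision equals prior precision plus data precision: 1/σ_n² = 1/σ₀² + n/σ².
So 1/σ₀² = 1/19.3871 − 3/143.5 = 0.051581 − 0.020906 = 0.030675.
Hence σ₀² = 1/0.030675 ≈ 32.6.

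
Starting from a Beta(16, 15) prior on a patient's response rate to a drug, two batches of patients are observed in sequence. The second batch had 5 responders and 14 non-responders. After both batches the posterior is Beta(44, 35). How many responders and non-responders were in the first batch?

23 responders and 6 non-responders

Sequential conjugate updates are equivalent to a single update on the pooled data, so total successes = posterior α − prior α and total failures = posterior β − prior β.
Total across both batches: 44−16=28 responders, 35−15=20 non-responders.
Subtract the second batch: 28−5=23 responders and 20−14=6 non-responders.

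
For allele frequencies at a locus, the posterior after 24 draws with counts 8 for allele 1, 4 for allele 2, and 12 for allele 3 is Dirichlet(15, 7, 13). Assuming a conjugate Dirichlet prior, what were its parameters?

Dirichlet(7, 3, 1)

For a Dirichlet(α) prior with multinomial counts c, the posterior is Dirichlet(α + c) componentwise.
Subtract each count from the matching posterior parameter: 15−8=7, 7−4=3, 13−12=1.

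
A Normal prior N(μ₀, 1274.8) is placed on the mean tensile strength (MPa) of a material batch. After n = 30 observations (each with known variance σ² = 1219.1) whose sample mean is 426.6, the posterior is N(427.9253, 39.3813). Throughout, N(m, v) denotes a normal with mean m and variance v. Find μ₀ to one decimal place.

μ₀ = 469.5

The posterior mean is a precision-weighted average: μ_n = (τ₀μ₀ + τ_data·x̄)/(τ₀+τ_data), with τ₀=1/σ₀² and τ_data=n/σ².
Here τ₀ = 1/1274.8 = 0.000784 and τ_data = 30/1219.1 = 0.024608, so τ_n = 0.025392.
Rearranging for μ₀: μ₀ = (μ_n·τ_n − τ_data·x̄)/τ₀ = (427.9253·0.025392 − 0.024608·426.6) / 0.000784 = 0.368106/0.000784 ≈ 469.5.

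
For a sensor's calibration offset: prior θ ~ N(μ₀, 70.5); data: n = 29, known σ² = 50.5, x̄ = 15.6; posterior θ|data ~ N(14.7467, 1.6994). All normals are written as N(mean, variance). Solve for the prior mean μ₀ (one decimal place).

μ₀ = -19.8

With known observation variance, the Normal–Normal posterior has precision τ_n = τ₀ + n/σ² and mean μ_n = (τ₀μ₀ + (n/σ²)x̄)/τ_n.
Here τ₀ = 1/70.5 = 0.014184 and τ_data = 29/50.5 = 0.574257, so τ_n = 0.588441.
Rearranging for μ₀: μ₀ = (μ_n·τ_n − τ_data·x̄)/τ₀ = (14.7467·0.588441 − 0.574257·15.6) / 0.014184 = -0.280846/0.014184 ≈ -19.8.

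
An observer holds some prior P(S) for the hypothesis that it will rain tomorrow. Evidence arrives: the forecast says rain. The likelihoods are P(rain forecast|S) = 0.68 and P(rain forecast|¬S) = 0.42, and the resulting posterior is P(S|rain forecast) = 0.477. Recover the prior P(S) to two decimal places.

Bayes' rule in odds form gives O(S|E) = O(S)·[P(E|S)/P(E|¬S)], hence O(S) = O(S|E)/LR.
Posterior odds = 0.477/(1−0.477) = 0.9120. LR = 0.68/0.42 = 1.6190.
Prior odds = 0.9120/1.6190 = 0.5633, so P(S) = 0.5633/(1+0.5633) ≈ 0.36.

P(S) = 0.36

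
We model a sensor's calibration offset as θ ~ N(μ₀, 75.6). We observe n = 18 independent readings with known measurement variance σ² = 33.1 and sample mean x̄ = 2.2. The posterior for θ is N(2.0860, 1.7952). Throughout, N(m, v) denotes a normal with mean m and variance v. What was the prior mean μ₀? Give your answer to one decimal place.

With known observation variance, the Normal–Normal posterior has precision τ_n = τ₀ + n/σ² and mean μ_n = (τ₀μ₀ + (n/σ²)x̄)/τ_n.
Here τ₀ = 1/75.6 = 0.013228 and τ_data = 18/33.1 = 0.543807, so τ_n = 0.557035.
Rearranging for μ₀: μ₀ = (μ_n·τ_n − τ_data·x̄)/τ₀ = (2.0860·0.557035 − 0.543807·2.2) / 0.013228 = -0.034400/0.013228 ≈ -2.6.

μ₀ = -2.6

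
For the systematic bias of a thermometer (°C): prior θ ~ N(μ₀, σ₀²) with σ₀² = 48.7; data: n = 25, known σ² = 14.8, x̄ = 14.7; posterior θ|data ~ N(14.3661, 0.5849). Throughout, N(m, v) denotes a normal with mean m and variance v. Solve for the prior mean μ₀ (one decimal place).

The posterior mean is a precision-weighted average: μ_n = (τ₀μ₀ + τ_data·x̄)/(τ₀+τ_data), with τ₀=1/σ₀² and τ_data=n/σ².
Here τ₀ = 1/48.7 = 0.020534 and τ_data = 25/14.8 = 1.689189, so τ_n = 1.709723.
Rearranging for μ₀: μ₀ = (μ_n·τ_n − τ_data·x̄)/τ₀ = (14.3661·1.709723 − 1.689189·14.7) / 0.020534 = -0.269027/0.020534 ≈ -13.1.

μ₀ = -13.1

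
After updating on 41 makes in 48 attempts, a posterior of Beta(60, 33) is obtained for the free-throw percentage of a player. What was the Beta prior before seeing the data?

Under Beta–binomial conjugacy the posterior parameters are (α+s, β+f).
So α = 60 − 41 = 19 and β = 33 − 7 = 26.

Beta(19, 26)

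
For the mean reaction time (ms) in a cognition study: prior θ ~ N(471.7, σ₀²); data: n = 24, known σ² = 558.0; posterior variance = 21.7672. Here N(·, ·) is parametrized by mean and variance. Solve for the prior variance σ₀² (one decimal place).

Posterior precision equals prior precision plus data precision: 1/σ_n² = 1/σ₀² + n/σ².
So 1/σ₀² = 1/21.7672 − 24/558.0 = 0.045941 − 0.043011 = 0.002930.
Hence σ₀² = 1/0.002930 ≈ 341.3.

σ₀² = 341.3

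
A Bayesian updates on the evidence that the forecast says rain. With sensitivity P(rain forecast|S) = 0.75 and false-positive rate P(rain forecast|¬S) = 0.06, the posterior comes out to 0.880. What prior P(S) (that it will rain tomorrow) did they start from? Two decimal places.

P(S) = 0.37

Bayes' rule in odds form gives O(S|E) = O(S)·[P(E|S)/P(E|¬S)], hence O(S) = O(S|E)/LR.
Posterior odds = 0.880/(1−0.880) = 7.3333. LR = 0.75/0.06 = 12.5000.
Prior odds = 7.3333/12.5000 = 0.5867, so P(S) = 0.5867/(1+0.5867) ≈ 0.37.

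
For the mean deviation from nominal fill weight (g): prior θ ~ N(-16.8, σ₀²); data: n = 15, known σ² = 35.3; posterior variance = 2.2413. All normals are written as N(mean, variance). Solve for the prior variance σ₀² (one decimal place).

σ₀² = 47.1

Posterior precision equals prior precision plus data precision: 1/σ_n² = 1/σ₀² + n/σ².
So 1/σ₀² = 1/2.2413 − 15/35.3 = 0.446170 − 0.424929 = 0.021241.
Hence σ₀² = 1/0.021241 ≈ 47.1.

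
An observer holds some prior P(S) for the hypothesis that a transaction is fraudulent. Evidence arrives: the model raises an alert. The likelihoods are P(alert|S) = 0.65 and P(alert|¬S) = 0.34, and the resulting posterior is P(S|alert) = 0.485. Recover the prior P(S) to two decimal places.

Bayes' rule in odds form gives O(S|E) = O(S)·[P(E|S)/P(E|¬S)], hence O(S) = O(S|E)/LR.
Posterior odds = 0.485/(1−0.485) = 0.9417. LR = 0.65/0.34 = 1.9118.
Prior odds = 0.9417/1.9118 = 0.4926, so P(S) = 0.4926/(1+0.4926) ≈ 0.33.

P(S) = 0.33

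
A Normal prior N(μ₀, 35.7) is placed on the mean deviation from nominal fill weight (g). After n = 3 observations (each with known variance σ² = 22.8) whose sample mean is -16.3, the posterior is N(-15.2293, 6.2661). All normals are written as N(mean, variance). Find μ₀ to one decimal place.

μ₀ = -10.2

With known observation variance, the Normal–Normal posterior has precision τ_n = τ₀ + n/σ² and mean μ_n = (τ₀μ₀ + (n/σ²)x̄)/τ_n.
Here τ₀ = 1/35.7 = 0.028011 and τ_data = 3/22.8 = 0.131579, so τ_n = 0.159590.
Rearranging for μ₀: μ₀ = (μ_n·τ_n − τ_data·x̄)/τ₀ = (-15.2293·0.159590 − 0.131579·-16.3) / 0.028011 = -0.285706/0.028011 ≈ -10.2.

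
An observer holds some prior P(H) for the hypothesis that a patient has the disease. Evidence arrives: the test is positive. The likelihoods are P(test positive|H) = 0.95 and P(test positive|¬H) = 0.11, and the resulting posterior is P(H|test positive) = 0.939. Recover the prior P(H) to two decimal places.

In odds form, posterior odds = prior odds × likelihood ratio, so prior odds = posterior odds ÷ LR.
Posterior odds = 0.939/(1−0.939) = 15.3934. LR = 0.95/0.11 = 8.6364.
Prior odds = 15.3934/8.6364 = 1.7824, so P(H) = 1.7824/(1+1.7824) ≈ 0.64.

P(H) = 0.64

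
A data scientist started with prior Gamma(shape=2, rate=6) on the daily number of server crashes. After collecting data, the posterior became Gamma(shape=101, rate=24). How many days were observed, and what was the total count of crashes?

n = 18 days with total 99 crashes

A Gamma(α, β) prior (rate parametrization) on a Poisson rate with n observations summing to S gives posterior Gamma(α+S, β+n).
Matching: Σxᵢ = 101 − 2 = 99 and n = 24 − 6 = 18.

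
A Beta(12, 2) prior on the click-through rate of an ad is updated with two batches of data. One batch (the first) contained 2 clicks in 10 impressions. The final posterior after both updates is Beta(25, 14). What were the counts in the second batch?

Because Beta–binomial updating is additive in the counts, the combined data contributed (α_post−α_prior, β_post−β_prior) successes and failures.
Total across both batches: 25−12=13 clicks, 14−2=12 non-clicks.
Subtract the first batch: 13−2=11 clicks and 12−8=4 non-clicks.

11 clicks and 4 non-clicks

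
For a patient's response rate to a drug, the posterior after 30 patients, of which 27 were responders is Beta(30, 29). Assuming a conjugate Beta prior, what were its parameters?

Beta(3, 26)

A Beta(a, b) prior with s successes and f failures in binomial data gives a Beta(a+s, b+f) posterior.
So a = 30 − 27 = 3 and b = 29 − 3 = 26.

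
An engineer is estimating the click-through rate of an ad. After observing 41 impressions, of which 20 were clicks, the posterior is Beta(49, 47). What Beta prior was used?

Beta(29, 26)

Beta is conjugate to the binomial likelihood: posterior = Beta(α+s, β+f).
So α = 49 − 20 = 29 and β = 47 − 21 = 26.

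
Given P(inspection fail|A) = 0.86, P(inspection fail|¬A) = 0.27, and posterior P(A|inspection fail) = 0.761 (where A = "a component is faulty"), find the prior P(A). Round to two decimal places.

P(A) = 0.50

In odds form, posterior odds = prior odds × likelihood ratio, so prior odds = posterior odds ÷ LR.
Posterior odds = 0.761/(1−0.761) = 3.1841. LR = 0.86/0.27 = 3.1852.
Prior odds = 3.1841/3.1852 = 0.9997, so P(A) = 0.9997/(1+0.9997) ≈ 0.50.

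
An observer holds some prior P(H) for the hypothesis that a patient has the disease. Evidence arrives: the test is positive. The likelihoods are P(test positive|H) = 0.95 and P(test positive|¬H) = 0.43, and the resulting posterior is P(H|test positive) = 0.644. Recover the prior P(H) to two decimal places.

P(H) = 0.45

In odds form, posterior odds = prior odds × likelihood ratio, so prior odds = posterior odds ÷ LR.
Posterior odds = 0.644/(1−0.644) = 1.8090. LR = 0.95/0.43 = 2.2093.
Prior odds = 1.8090/2.2093 = 0.8188, so P(H) = 0.8188/(1+0.8188) ≈ 0.45.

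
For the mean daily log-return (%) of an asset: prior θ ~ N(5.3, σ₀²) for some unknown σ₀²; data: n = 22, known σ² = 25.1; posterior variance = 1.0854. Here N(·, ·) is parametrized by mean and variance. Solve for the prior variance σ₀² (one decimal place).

σ₀² = 22.3

For the Normal–Normal model with known σ², precisions add: τ_n = τ₀ + n/σ².
So 1/σ₀² = 1/1.0854 − 22/25.1 = 0.921319 − 0.876494 = 0.044825.
Hence σ₀² = 1/0.044825 ≈ 22.3.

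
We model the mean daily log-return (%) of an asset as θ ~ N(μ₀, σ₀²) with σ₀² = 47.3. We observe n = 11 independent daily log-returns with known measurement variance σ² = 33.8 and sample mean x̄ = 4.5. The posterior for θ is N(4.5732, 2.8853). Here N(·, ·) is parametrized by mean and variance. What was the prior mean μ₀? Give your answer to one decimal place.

μ₀ = 5.7

With known observation variance, the Normal–Normal posterior has precision τ_n = τ₀ + n/σ² and mean μ_n = (τ₀μ₀ + (n/σ²)x̄)/τ_n.
Here τ₀ = 1/47.3 = 0.021142 and τ_data = 11/33.8 = 0.325444, so τ_n = 0.346586.
Rearranging for μ₀: μ₀ = (μ_n·τ_n − τ_data·x̄)/τ₀ = (4.5732·0.346586 − 0.325444·4.5) / 0.021142 = 0.120509/0.021142 ≈ 5.7.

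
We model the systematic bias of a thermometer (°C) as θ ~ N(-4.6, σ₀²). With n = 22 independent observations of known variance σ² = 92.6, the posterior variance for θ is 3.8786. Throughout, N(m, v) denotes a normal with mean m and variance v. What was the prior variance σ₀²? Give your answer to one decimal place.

σ₀² = 49.4

Posterior precision equals prior precision plus data precision: 1/σ_n² = 1/σ₀² + n/σ².
So 1/σ₀² = 1/3.8786 − 22/92.6 = 0.257825 − 0.237581 = 0.020244.
Hence σ₀² = 1/0.020244 ≈ 49.4.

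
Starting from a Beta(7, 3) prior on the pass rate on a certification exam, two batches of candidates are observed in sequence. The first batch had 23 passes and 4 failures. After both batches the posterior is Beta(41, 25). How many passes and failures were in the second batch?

11 passes and 18 failures

Sequential conjugate updates are equivalent to a single update on the pooled data, so total successes = posterior α − prior α and total failures = posterior β − prior β.
Total across both batches: 41−7=34 passes, 25−3=22 failures.
Subtract the first batch: 34−23=11 passes and 22−4=18 failures.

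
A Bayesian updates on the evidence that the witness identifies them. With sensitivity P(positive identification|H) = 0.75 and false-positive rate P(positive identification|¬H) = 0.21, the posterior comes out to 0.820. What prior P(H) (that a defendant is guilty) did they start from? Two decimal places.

Bayes' rule in odds form gives O(H|E) = O(H)·[P(E|H)/P(E|¬H)], hence O(H) = O(H|E)/LR.
Posterior odds = 0.820/(1−0.820) = 4.5556. LR = 0.75/0.21 = 3.5714.
Prior odds = 4.5556/3.5714 = 1.2756, so P(H) = 1.2756/(1+1.2756) ≈ 0.56.

P(H) = 0.56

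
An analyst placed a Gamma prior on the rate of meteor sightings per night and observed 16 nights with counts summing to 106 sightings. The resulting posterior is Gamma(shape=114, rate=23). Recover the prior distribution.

Gamma(shape=8, rate=7)

Gamma–Poisson conjugacy: posterior shape = α + Σxᵢ, posterior rate = β + n.
So α = 114 − 106 = 8 and β = 23 − 16 = 7.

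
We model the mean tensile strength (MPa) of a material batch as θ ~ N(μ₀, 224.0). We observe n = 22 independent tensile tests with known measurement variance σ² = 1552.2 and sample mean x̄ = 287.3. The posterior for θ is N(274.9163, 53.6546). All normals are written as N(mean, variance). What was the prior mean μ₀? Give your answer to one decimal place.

μ₀ = 235.6

With known observation variance, the Normal–Normal posterior has precision τ_n = τ₀ + n/σ² and mean μ_n = (τ₀μ₀ + (n/σ²)x̄)/τ_n.
Here τ₀ = 1/224.0 = 0.004464 and τ_data = 22/1552.2 = 0.014173, so τ_n = 0.018637.
Rearranging for μ₀: μ₀ = (μ_n·τ_n − τ_data·x̄)/τ₀ = (274.9163·0.018637 − 0.014173·287.3) / 0.004464 = 1.051712/0.004464 ≈ 235.6.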